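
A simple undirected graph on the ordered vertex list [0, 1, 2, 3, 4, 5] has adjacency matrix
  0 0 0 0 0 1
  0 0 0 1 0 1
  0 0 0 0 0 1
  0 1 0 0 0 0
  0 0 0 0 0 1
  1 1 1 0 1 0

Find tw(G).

1

A width-1 tree decomposition is:
Bags: B1 = {1, 5}  B2 = {1, 3}  B3 = {4, 5}  B4 = {0, 5}  B5 = {2, 5}
Tree: B1–B2, B1–B3, B3–B4, B4–B5
Every bag has size at most 2, so the width is 2 − 1 = 1 and tw(G) ≤ 1. G has an edge, so its treewidth is at least 1. Hence tw(G) = 1 exactly.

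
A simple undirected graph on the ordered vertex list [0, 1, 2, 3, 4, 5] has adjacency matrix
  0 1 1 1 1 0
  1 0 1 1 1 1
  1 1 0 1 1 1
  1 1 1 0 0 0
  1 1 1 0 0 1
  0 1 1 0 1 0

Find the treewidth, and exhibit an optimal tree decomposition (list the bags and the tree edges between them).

Treewidth 3.
Bags: B1 = {0, 1, 2, 4}  B2 = {1, 2, 4, 5}  B3 = {0, 1, 2, 3}
Tree: B1–B2, B1–B3

The largest bag has 4 vertices, giving width 3; this decomposition certifies tw(G) ≤ 3. On the other hand G contains the 4-clique {0, 1, 2, 3}. A clique must lie in a single bag of any decomposition, so no decomposition can have width below 3. The upper and lower bounds meet at 3, so that is the treewidth.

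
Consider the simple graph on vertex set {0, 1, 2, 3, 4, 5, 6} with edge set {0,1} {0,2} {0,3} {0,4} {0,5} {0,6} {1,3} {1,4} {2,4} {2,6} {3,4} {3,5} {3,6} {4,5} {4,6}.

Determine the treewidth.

A width-3 tree decomposition is:
Bags: B1 = {0, 3, 4, 6}  B2 = {0, 2, 4, 6}  B3 = {0, 3, 4, 5}  B4 = {0, 1, 3, 4}
Tree: B1–B2, B1–B3, B1–B4
Every bag has size at most 4, so the width is 4 − 1 = 3 and tw(G) ≤ 3. On the other hand G contains the 4-clique {0, 2, 4, 6}. A clique must lie in a single bag of any decomposition, so no decomposition can have width below 3. Hence tw(G) = 3 exactly.

3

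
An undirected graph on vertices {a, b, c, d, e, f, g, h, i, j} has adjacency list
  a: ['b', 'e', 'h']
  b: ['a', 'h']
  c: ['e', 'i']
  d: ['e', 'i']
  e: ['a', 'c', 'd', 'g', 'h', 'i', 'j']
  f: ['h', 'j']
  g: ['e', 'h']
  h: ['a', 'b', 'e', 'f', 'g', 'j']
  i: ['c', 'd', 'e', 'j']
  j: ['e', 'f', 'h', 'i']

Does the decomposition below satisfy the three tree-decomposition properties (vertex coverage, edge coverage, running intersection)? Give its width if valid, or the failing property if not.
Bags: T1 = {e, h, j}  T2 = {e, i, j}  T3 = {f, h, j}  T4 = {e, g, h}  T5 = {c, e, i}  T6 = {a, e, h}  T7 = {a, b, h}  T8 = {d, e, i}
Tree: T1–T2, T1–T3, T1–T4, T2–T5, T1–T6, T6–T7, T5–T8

Yes; width 2.

Vertex coverage: the bags together contain {a, b, c, d, e, f, g, h, i, j}, the full vertex set. Edge coverage: each edge of G has both endpoints in at least one bag. Running intersection: for every vertex, the bags containing it form a connected subtree. All three properties hold, so this is a valid tree decomposition of width max|bag| − 1 = 2, and hence tw(G) ≤ 2.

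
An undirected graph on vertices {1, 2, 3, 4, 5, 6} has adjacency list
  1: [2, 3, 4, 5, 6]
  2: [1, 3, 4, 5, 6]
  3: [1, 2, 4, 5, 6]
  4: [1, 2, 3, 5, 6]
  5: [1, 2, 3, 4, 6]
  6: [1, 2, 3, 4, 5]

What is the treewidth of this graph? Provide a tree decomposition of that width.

Treewidth 5.
One optimal decomposition is:
Bags: B1 = {1, 2, 3, 4, 5, 6}
Tree: (single bag)

With just one bag of size 6, the width is 6 − 1 = 5, so tw(G) ≤ 5. Conversely, {1, 2, 3, 4, 5, 6} is a clique of size 6, and the vertices of any clique must share a bag in every tree decomposition; so some bag has ≥ 6 vertices and tw(G) ≥ 5. Therefore the treewidth is 5.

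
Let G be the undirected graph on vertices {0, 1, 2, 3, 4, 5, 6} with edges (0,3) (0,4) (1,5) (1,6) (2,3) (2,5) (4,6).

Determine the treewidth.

2

A width-2 tree decomposition is:
Bags: B1 = {1, 2, 5}  B2 = {1, 2, 6}  B3 = {2, 4, 6}  B4 = {0, 2, 4}  B5 = {0, 2, 3}
Tree: B1–B2, B2–B3, B3–B4, B4–B5
Every bag has size at most 3, so the width is 3 − 1 = 2 and tw(G) ≤ 2. For the lower bound, G contains the cycle 2–5–1–6–4–0–3–2, so G is not a forest; only forests have treewidth ≤ 1, hence tw(G) ≥ 2. Hence tw(G) = 2 exactly.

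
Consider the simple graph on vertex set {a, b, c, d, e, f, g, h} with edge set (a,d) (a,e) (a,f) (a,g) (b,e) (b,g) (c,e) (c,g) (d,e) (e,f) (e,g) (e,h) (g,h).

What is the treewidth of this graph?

A width-2 tree decomposition is:
Bags: B1 = {a, e, g}  B2 = {c, e, g}  B3 = {a, e, f}  B4 = {b, e, g}  B5 = {a, d, e}  B6 = {e, g, h}
Tree: B1–B2, B1–B3, B2–B4, B1–B5, B2–B6
Every bag has size at most 3, so the width is 3 − 1 = 2 and tw(G) ≤ 2. For the lower bound, the 3 vertices {a, d, e} are pairwise adjacent, and any tree decomposition puts a clique entirely inside one bag — forcing width ≥ 2. Therefore the treewidth is 2.

2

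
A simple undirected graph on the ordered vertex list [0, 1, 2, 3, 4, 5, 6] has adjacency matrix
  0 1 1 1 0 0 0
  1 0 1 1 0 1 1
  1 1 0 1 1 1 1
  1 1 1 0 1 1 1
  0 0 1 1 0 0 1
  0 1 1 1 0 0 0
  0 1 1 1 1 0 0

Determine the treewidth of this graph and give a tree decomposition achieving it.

Treewidth 3.
One optimal decomposition is:
Bags: B1 = {1, 2, 3, 6}  B2 = {0, 1, 2, 3}  B3 = {1, 2, 3, 5}  B4 = {2, 3, 4, 6}
Tree: B1–B2, B2–B3, B1–B4

The largest bag has 4 vertices, giving width 3; this decomposition certifies tw(G) ≤ 3. On the other hand G contains the 4-clique {0, 1, 2, 3}. A clique must lie in a single bag of any decomposition, so no decomposition can have width below 3. Hence tw(G) = 3 exactly.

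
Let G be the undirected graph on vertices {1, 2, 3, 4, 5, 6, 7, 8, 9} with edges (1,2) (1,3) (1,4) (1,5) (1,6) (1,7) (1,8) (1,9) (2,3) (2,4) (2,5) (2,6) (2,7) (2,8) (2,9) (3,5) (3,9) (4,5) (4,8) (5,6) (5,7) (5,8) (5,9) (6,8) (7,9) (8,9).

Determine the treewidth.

A width-4 tree decomposition is:
Bags: B1 = {1, 2, 5, 8, 9}  B2 = {1, 2, 3, 5, 9}  B3 = {1, 2, 4, 5, 8}  B4 = {1, 2, 5, 7, 9}  B5 = {1, 2, 5, 6, 8}
Tree: B1–B2, B1–B3, B1–B4, B1–B5
The largest bag has 5 vertices, giving width 4; this decomposition certifies tw(G) ≤ 4. For the lower bound, the 5 vertices {1, 2, 5, 8, 9} are pairwise adjacent, and any tree decomposition puts a clique entirely inside one bag — forcing width ≥ 4. Therefore the treewidth is 4.

4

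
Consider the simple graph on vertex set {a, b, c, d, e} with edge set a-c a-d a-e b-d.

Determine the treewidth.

1

A width-1 tree decomposition is:
Bags: B1 = {a, c}  B2 = {a, d}  B3 = {a, e}  B4 = {b, d}
Tree: B1–B2, B2–B3, B2–B4
Each bag holds 2 vertices, so the decomposition has width 1, which upper-bounds the treewidth. G has an edge, so its treewidth is at least 1. Hence tw(G) = 1 exactly.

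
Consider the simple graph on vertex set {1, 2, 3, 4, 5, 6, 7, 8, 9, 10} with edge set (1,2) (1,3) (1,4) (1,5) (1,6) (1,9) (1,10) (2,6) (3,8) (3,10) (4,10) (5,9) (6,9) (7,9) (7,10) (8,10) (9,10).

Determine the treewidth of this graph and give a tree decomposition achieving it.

Treewidth 2.
Bags: B1 = {1, 3, 10}  B2 = {3, 8, 10}  B3 = {1, 9, 10}  B4 = {1, 6, 9}  B5 = {1, 2, 6}  B6 = {1, 4, 10}  B7 = {7, 9, 10}  B8 = {1, 5, 9}
Tree: B1–B2, B1–B3, B3–B4, B4–B5, B3–B6, B3–B7, B4–B8

The largest bag has 3 vertices, giving width 2; this decomposition certifies tw(G) ≤ 2. On the other hand G contains the 3-clique {3, 8, 10}. A clique must lie in a single bag of any decomposition, so no decomposition can have width below 2. Combining the bounds, tw(G) = 2.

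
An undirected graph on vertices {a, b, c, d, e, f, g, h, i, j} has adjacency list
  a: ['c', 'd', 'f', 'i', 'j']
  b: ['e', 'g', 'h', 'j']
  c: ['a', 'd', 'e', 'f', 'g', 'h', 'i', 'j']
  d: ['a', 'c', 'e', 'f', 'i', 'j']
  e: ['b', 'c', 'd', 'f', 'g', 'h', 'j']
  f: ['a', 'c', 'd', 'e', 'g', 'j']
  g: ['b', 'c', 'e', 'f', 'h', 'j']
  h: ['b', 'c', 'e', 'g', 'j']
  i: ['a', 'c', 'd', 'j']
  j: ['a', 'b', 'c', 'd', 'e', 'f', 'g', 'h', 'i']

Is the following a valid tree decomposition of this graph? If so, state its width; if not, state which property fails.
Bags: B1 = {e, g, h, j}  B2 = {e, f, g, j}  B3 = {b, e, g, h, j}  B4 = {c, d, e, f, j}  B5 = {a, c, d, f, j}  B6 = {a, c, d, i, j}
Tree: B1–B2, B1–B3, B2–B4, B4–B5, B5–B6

A tree decomposition must satisfy three properties: every vertex lies in some bag; for every edge, both endpoints lie together in some bag; and for every vertex, the bags containing it form a connected subtree. Here edge (c,g) lies in no bag, so the decomposition is invalid.

No — edge (c,g) lies in no bag.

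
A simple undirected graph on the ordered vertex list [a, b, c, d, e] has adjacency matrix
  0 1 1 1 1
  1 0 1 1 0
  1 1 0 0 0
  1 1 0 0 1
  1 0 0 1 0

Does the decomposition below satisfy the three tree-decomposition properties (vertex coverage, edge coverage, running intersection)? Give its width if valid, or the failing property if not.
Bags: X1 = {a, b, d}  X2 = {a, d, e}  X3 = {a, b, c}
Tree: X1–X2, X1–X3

Vertex coverage: the bags together contain {a, b, c, d, e}, the full vertex set. Edge coverage: each edge of G has both endpoints in at least one bag. Running intersection: for every vertex, the bags containing it form a connected subtree. All three properties hold, so this is a valid tree decomposition of width max|bag| − 1 = 2, and hence tw(G) ≤ 2.

Yes; width 2.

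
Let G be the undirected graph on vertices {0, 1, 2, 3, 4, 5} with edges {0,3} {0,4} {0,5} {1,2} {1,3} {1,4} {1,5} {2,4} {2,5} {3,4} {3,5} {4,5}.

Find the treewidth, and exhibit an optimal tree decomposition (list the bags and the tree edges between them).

Treewidth 3.
One optimal decomposition is:
Bags: B1 = {0, 3, 4, 5}  B2 = {1, 3, 4, 5}  B3 = {1, 2, 4, 5}
Tree: B1–B2, B2–B3

The largest bag has 4 vertices, giving width 3; this decomposition certifies tw(G) ≤ 3. Conversely, {0, 3, 4, 5} is a clique of size 4, and the vertices of any clique must share a bag in every tree decomposition; so some bag has ≥ 4 vertices and tw(G) ≥ 3. Combining the bounds, tw(G) = 3.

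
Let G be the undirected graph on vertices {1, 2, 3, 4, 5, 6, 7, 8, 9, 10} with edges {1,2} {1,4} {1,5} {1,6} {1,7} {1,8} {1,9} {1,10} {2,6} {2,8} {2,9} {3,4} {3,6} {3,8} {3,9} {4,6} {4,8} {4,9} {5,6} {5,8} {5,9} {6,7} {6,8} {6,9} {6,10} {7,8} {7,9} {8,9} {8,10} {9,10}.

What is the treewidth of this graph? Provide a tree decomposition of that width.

Every bag has size at most 5, so the width is 5 − 1 = 4 and tw(G) ≤ 4. For the lower bound, the 5 vertices {1, 2, 6, 8, 9} are pairwise adjacent, and any tree decomposition puts a clique entirely inside one bag — forcing width ≥ 4. Combining the bounds, tw(G) = 4.

Treewidth 4.
Bags: B1 = {1, 4, 6, 8, 9}  B2 = {1, 2, 6, 8, 9}  B3 = {1, 6, 8, 9, 10}  B4 = {1, 6, 7, 8, 9}  B5 = {1, 5, 6, 8, 9}  B6 = {3, 4, 6, 8, 9}
Tree: B1–B2, B2–B3, B1–B4, B4–B5, B1–B6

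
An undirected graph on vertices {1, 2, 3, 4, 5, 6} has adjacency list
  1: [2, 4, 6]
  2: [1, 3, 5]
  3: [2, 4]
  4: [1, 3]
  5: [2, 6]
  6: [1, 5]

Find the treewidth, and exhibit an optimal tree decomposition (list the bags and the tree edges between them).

Treewidth 2.
One optimal decomposition is:
Bags: B1 = {1, 3, 4}  B2 = {1, 2, 3}  B3 = {1, 2, 6}  B4 = {2, 5, 6}
Tree: B1–B2, B2–B3, B3–B4

Every bag has size at most 3, so the width is 3 − 1 = 2 and tw(G) ≤ 2. For the lower bound, G contains the cycle 4–3–2–1–4, so G is not a forest; only forests have treewidth ≤ 1, hence tw(G) ≥ 2. Combining the bounds, tw(G) = 2.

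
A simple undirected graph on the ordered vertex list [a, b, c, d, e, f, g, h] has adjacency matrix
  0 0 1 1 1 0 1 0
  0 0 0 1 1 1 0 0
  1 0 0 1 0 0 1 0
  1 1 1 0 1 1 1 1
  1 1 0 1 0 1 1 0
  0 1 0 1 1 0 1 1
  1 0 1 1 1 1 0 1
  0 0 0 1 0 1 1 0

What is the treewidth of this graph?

A width-3 tree decomposition is:
Bags: B1 = {a, d, e, g}  B2 = {d, e, f, g}  B3 = {a, c, d, g}  B4 = {d, f, g, h}  B5 = {b, d, e, f}
Tree: B1–B2, B1–B3, B2–B4, B2–B5
The largest bag has 4 vertices, giving width 3; this decomposition certifies tw(G) ≤ 3. On the other hand G contains the 4-clique {a, d, e, g}. A clique must lie in a single bag of any decomposition, so no decomposition can have width below 3. Combining the bounds, tw(G) = 3.

3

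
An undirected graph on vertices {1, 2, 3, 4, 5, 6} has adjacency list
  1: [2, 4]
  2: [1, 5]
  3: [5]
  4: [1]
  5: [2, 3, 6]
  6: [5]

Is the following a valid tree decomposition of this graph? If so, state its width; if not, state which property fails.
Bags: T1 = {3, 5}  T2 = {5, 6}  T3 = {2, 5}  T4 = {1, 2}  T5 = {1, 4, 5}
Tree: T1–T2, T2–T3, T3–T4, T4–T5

No — bags containing vertex 5 are not connected in the tree.

A tree decomposition must satisfy three properties: every vertex lies in some bag; for every edge, both endpoints lie together in some bag; and for every vertex, the bags containing it form a connected subtree. Here bags containing vertex 5 are not connected in the tree, so the decomposition is invalid.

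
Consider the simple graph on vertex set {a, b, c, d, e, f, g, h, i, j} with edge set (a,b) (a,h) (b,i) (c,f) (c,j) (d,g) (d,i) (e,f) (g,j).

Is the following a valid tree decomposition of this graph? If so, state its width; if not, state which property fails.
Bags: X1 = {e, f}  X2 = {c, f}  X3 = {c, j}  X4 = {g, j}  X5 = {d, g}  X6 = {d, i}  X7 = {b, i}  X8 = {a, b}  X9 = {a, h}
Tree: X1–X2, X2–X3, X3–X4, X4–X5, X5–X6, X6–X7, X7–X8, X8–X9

Vertex coverage: the bags together contain {a, b, c, d, e, f, g, h, i, j}, the full vertex set. Edge coverage: each edge of G has both endpoints in at least one bag. Running intersection: for every vertex, the bags containing it form a connected subtree. All three properties hold, so this is a valid tree decomposition of width max|bag| − 1 = 1, and hence tw(G) ≤ 1.

Yes; width 1.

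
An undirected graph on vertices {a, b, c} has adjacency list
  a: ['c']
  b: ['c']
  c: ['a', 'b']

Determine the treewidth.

1

A width-1 tree decomposition is:
Bags: B1 = {b, c}  B2 = {a, c}
Tree: B1–B2
Each bag holds 2 vertices, so the decomposition has width 1, which upper-bounds the treewidth. Since G has at least one edge (e.g. b–c), it is not an edgeless graph, so tw(G) ≥ 1. Therefore the treewidth is 1.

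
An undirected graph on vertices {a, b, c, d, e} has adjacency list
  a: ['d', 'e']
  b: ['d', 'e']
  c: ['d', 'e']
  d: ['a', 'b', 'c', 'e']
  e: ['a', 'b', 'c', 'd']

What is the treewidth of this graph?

2

A width-2 tree decomposition is:
Bags: B1 = {a, d, e}  B2 = {b, d, e}  B3 = {c, d, e}
Tree: B1–B2, B2–B3
The largest bag has 3 vertices, giving width 2; this decomposition certifies tw(G) ≤ 2. For the lower bound, the 3 vertices {c, d, e} are pairwise adjacent, and any tree decomposition puts a clique entirely inside one bag — forcing width ≥ 2. Hence tw(G) = 2 exactly.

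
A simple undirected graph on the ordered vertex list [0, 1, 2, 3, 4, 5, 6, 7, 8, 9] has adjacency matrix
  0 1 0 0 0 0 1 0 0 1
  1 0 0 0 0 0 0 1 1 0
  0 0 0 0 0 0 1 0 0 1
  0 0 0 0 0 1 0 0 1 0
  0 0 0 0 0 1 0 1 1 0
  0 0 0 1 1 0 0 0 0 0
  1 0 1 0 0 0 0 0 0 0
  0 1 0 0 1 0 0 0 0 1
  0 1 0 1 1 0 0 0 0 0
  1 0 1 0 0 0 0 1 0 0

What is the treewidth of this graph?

A width-2 tree decomposition is:
Bags: B1 = {0, 2, 6}  B2 = {0, 2, 9}  B3 = {0, 1, 9}  B4 = {1, 7, 9}  B5 = {1, 7, 8}  B6 = {4, 7, 8}  B7 = {3, 4, 8}  B8 = {3, 4, 5}
Tree: B1–B2, B2–B3, B3–B4, B4–B5, B5–B6, B6–B7, B7–B8
Every bag has size at most 3, so the width is 3 − 1 = 2 and tw(G) ≤ 2. Since 6–2–9–0–6 is a cycle in G, G is not acyclic. Forests are exactly the graphs of treewidth ≤ 1, so tw(G) ≥ 2. The upper and lower bounds meet at 2, so that is the treewidth.

2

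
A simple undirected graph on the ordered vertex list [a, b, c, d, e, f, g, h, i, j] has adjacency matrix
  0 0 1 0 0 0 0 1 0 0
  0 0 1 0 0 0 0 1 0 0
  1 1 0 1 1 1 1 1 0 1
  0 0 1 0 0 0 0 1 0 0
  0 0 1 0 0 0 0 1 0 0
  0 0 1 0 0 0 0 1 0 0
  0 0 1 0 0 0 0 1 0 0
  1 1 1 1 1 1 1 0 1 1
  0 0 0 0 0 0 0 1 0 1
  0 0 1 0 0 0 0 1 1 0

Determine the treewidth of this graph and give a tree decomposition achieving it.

Treewidth 2.
One such decomposition:
Bags: B1 = {c, h, j}  B2 = {h, i, j}  B3 = {c, e, h}  B4 = {c, f, h}  B5 = {c, d, h}  B6 = {a, c, h}  B7 = {b, c, h}  B8 = {c, g, h}
Tree: B1–B2, B1–B3, B1–B4, B3–B5, B5–B6, B3–B7, B4–B8

Each bag holds 3 vertices, so the decomposition has width 2, which upper-bounds the treewidth. For the lower bound, the 3 vertices {c, d, h} are pairwise adjacent, and any tree decomposition puts a clique entirely inside one bag — forcing width ≥ 2. The upper and lower bounds meet at 2, so that is the treewidth.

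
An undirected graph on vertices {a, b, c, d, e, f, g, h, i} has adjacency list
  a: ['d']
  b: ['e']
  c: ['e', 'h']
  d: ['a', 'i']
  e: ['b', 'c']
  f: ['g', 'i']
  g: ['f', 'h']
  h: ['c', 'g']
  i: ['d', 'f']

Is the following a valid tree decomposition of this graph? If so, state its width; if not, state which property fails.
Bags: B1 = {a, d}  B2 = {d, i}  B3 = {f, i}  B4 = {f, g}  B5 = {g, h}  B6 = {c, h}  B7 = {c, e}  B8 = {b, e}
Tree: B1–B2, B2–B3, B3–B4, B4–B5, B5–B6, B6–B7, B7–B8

Vertex coverage: the bags together contain {a, b, c, d, e, f, g, h, i}, the full vertex set. Edge coverage: each edge of G has both endpoints in at least one bag. Running intersection: for every vertex, the bags containing it form a connected subtree. All three properties hold, so this is a valid tree decomposition of width max|bag| − 1 = 1, and hence tw(G) ≤ 1.

Yes; width 1.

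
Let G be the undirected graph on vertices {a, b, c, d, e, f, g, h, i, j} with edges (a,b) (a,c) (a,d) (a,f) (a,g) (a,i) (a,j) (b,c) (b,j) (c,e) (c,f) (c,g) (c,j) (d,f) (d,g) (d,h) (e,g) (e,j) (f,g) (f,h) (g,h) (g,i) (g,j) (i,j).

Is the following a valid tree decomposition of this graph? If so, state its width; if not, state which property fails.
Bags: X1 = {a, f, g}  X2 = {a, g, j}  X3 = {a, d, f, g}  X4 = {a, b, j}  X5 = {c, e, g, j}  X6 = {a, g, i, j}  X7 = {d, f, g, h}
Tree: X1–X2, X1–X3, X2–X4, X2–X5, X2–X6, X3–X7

A tree decomposition must satisfy three properties: every vertex lies in some bag; for every edge, both endpoints lie together in some bag; and for every vertex, the bags containing it form a connected subtree. Here edge (c,a) lies in no bag, so the decomposition is invalid.

No — edge (c,a) lies in no bag.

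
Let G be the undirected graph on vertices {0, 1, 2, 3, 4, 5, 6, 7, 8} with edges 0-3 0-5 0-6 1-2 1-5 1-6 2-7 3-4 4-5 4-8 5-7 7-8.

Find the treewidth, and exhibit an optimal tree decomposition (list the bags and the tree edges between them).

Treewidth 3.
Bags: B1 = {0, 1, 3, 6}  B2 = {0, 1, 3, 5}  B3 = {1, 3, 4, 5}  B4 = {1, 2, 4, 5}  B5 = {2, 4, 5, 7}  B6 = {2, 4, 7, 8}
Tree: B1–B2, B2–B3, B3–B4, B4–B5, B5–B6

The largest bag has 4 vertices, giving width 3; this decomposition certifies tw(G) ≤ 3. For the lower bound: the 4 vertex sets {0,3,6}, {1}, {5}, {2,4,7,8} are disjoint, each induces a connected subgraph, and every pair is joined by at least one edge of G. Contracting each set to a single vertex therefore yields K_{4} as a minor, and since treewidth is minor-monotone, tw(G) ≥ tw(K_{4}) = 3. Combining the bounds, tw(G) = 3.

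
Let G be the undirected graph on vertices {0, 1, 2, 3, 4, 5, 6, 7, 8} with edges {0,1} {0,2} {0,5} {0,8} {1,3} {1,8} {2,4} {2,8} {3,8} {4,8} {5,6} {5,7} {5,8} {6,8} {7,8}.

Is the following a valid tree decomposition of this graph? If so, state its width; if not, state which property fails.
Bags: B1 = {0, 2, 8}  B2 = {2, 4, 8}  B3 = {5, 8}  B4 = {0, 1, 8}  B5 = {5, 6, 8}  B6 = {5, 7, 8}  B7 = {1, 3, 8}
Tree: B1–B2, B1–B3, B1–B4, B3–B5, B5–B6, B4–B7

No — edge (0,5) lies in no bag.

A tree decomposition must satisfy three properties: every vertex lies in some bag; for every edge, both endpoints lie together in some bag; and for every vertex, the bags containing it form a connected subtree. Here edge (0,5) lies in no bag, so the decomposition is invalid.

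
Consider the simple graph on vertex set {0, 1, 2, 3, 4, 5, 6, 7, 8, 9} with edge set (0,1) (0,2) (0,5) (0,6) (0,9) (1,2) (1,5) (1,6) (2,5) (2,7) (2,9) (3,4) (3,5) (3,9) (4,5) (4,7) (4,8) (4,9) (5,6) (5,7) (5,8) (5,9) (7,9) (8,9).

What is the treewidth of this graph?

A width-3 tree decomposition is:
Bags: B1 = {4, 5, 8, 9}  B2 = {4, 5, 7, 9}  B3 = {2, 5, 7, 9}  B4 = {0, 2, 5, 9}  B5 = {0, 1, 2, 5}  B6 = {0, 1, 5, 6}  B7 = {3, 4, 5, 9}
Tree: B1–B2, B2–B3, B3–B4, B4–B5, B5–B6, B1–B7
The largest bag has 4 vertices, giving width 3; this decomposition certifies tw(G) ≤ 3. For the lower bound, the 4 vertices {0, 1, 2, 5} are pairwise adjacent, and any tree decomposition puts a clique entirely inside one bag — forcing width ≥ 3. Hence tw(G) = 3 exactly.

3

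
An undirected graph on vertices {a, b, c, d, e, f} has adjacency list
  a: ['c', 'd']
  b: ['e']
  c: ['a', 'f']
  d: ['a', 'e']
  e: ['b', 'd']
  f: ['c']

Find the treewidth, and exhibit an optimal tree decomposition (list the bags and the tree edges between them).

The largest bag has 2 vertices, giving width 1; this decomposition certifies tw(G) ≤ 1. Since G has at least one edge (e.g. d–a), it is not an edgeless graph, so tw(G) ≥ 1. Therefore the treewidth is 1.

Treewidth 1.
One optimal decomposition is:
Bags: B1 = {a, d}  B2 = {a, c}  B3 = {c, f}  B4 = {d, e}  B5 = {b, e}
Tree: B1–B2, B2–B3, B1–B4, B4–B5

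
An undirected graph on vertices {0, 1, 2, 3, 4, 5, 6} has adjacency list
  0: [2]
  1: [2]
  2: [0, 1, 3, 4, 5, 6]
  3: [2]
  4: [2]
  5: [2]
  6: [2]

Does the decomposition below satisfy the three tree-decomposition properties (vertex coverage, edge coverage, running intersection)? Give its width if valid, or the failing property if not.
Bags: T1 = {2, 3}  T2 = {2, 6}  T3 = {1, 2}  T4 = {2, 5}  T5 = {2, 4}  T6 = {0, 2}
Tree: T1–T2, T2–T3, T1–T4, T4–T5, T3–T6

Yes; width 1.

Every vertex of G appears in some bag (union = {0, 1, 2, 3, 4, 5, 6}); every edge is covered by a bag; and for each vertex v the set of bags containing v is connected in the bag tree. The decomposition is therefore valid. The largest bag has 2 vertices, so the width is 1.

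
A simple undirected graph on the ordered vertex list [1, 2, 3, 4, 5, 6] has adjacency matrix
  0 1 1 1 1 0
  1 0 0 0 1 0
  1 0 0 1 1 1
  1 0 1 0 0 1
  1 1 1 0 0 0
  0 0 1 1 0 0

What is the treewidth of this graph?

2

A width-2 tree decomposition is:
Bags: B1 = {1, 3, 5}  B2 = {1, 2, 5}  B3 = {1, 3, 4}  B4 = {3, 4, 6}
Tree: B1–B2, B1–B3, B3–B4
The largest bag has 3 vertices, giving width 2; this decomposition certifies tw(G) ≤ 2. For the lower bound, the 3 vertices {1, 2, 5} are pairwise adjacent, and any tree decomposition puts a clique entirely inside one bag — forcing width ≥ 2. Therefore the treewidth is 2.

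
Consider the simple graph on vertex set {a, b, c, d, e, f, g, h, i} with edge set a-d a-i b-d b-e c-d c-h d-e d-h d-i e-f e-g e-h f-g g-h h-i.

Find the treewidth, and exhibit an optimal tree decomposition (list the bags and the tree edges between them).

Treewidth 2.
One such decomposition:
Bags: B1 = {c, d, h}  B2 = {d, e, h}  B3 = {b, d, e}  B4 = {e, g, h}  B5 = {d, h, i}  B6 = {e, f, g}  B7 = {a, d, i}
Tree: B1–B2, B2–B3, B2–B4, B1–B5, B4–B6, B5–B7

The largest bag has 3 vertices, giving width 2; this decomposition certifies tw(G) ≤ 2. For the lower bound, the 3 vertices {d, e, h} are pairwise adjacent, and any tree decomposition puts a clique entirely inside one bag — forcing width ≥ 2. Combining the bounds, tw(G) = 2.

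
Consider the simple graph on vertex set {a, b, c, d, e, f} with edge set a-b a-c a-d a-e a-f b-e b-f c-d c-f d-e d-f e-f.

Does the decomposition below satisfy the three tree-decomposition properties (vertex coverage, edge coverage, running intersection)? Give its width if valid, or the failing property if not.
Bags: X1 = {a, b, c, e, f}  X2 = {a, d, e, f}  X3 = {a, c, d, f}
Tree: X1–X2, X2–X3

A tree decomposition must satisfy three properties: every vertex lies in some bag; for every edge, both endpoints lie together in some bag; and for every vertex, the bags containing it form a connected subtree. Here bags containing vertex c are not connected in the tree, so the decomposition is invalid.

No — bags containing vertex c are not connected in the tree.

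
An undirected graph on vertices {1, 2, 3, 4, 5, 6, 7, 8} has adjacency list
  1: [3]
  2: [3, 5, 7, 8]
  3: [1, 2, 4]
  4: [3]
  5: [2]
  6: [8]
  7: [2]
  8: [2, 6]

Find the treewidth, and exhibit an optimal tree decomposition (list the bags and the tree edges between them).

Every bag has size at most 2, so the width is 2 − 1 = 1 and tw(G) ≤ 1. Any graph with an edge has treewidth ≥ 1, and G has the edge 2–5. Combining the bounds, tw(G) = 1.

Treewidth 1.
One such decomposition:
Bags: B1 = {2, 5}  B2 = {2, 3}  B3 = {1, 3}  B4 = {2, 7}  B5 = {2, 8}  B6 = {3, 4}  B7 = {6, 8}
Tree: B1–B2, B2–B3, B2–B4, B2–B5, B3–B6, B5–B7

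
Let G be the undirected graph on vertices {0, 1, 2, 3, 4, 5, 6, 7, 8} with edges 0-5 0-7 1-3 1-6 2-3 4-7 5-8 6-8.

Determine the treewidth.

A width-1 tree decomposition is:
Bags: B1 = {2, 3}  B2 = {1, 3}  B3 = {1, 6}  B4 = {6, 8}  B5 = {5, 8}  B6 = {0, 5}  B7 = {0, 7}  B8 = {4, 7}
Tree: B1–B2, B2–B3, B3–B4, B4–B5, B5–B6, B6–B7, B7–B8
Each bag holds 2 vertices, so the decomposition has width 1, which upper-bounds the treewidth. Any graph with an edge has treewidth ≥ 1, and G has the edge 2–3. Therefore the treewidth is 1.

1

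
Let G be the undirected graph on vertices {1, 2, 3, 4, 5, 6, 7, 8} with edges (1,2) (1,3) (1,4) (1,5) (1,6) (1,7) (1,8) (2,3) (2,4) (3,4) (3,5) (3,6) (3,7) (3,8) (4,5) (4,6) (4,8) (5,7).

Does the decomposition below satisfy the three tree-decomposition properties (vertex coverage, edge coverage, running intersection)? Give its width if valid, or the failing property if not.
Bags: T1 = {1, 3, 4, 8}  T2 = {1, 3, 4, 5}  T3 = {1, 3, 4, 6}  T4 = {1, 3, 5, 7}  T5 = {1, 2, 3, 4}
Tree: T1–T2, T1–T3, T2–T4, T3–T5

Yes; width 3.

Every vertex of G appears in some bag (union = {1, 2, 3, 4, 5, 6, 7, 8}); every edge is covered by a bag; and for each vertex v the set of bags containing v is connected in the bag tree. The decomposition is therefore valid. The largest bag has 4 vertices, so the width is 3.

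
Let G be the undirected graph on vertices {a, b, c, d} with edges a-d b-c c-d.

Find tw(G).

A width-1 tree decomposition is:
Bags: B1 = {c, d}  B2 = {b, c}  B3 = {a, d}
Tree: B1–B2, B1–B3
Each bag holds 2 vertices, so the decomposition has width 1, which upper-bounds the treewidth. Since G has at least one edge (e.g. d–c), it is not an edgeless graph, so tw(G) ≥ 1. Therefore the treewidth is 1.

1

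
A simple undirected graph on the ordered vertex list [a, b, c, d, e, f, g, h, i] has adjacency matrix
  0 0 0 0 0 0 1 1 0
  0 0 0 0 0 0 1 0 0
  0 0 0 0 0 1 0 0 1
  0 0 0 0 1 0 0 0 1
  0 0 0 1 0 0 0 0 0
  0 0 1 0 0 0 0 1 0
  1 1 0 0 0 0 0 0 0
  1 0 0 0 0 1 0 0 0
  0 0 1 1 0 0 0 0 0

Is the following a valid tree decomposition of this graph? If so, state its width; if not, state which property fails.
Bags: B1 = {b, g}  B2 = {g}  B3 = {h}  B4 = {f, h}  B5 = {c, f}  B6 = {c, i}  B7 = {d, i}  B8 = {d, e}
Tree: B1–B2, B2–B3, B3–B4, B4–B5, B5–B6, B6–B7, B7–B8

No — vertex a appears in no bag.

A tree decomposition must satisfy three properties: every vertex lies in some bag; for every edge, both endpoints lie together in some bag; and for every vertex, the bags containing it form a connected subtree. Here vertex a appears in no bag, so the decomposition is invalid.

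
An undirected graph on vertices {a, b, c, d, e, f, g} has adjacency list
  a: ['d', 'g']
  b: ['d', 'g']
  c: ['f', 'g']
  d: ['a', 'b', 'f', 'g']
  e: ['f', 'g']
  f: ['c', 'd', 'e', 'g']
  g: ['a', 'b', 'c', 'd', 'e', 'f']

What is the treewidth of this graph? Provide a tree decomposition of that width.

Each bag holds 3 vertices, so the decomposition has width 2, which upper-bounds the treewidth. On the other hand G contains the 3-clique {d, f, g}. A clique must lie in a single bag of any decomposition, so no decomposition can have width below 2. The upper and lower bounds meet at 2, so that is the treewidth.

Treewidth 2.
One optimal decomposition is:
Bags: B1 = {d, f, g}  B2 = {e, f, g}  B3 = {c, f, g}  B4 = {b, d, g}  B5 = {a, d, g}
Tree: B1–B2, B2–B3, B1–B4, B4–B5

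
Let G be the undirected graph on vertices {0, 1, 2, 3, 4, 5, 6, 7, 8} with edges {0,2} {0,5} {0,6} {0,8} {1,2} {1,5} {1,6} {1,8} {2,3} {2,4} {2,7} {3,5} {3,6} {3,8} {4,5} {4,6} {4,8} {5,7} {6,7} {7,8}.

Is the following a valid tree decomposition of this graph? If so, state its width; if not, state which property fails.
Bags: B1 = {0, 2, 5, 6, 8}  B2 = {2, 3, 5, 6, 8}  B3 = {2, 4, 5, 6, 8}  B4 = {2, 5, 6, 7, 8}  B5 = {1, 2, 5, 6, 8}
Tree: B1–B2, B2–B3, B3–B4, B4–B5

Vertex coverage: the bags together contain {0, 1, 2, 3, 4, 5, 6, 7, 8}, the full vertex set. Edge coverage: each edge of G has both endpoints in at least one bag. Running intersection: for every vertex, the bags containing it form a connected subtree. All three properties hold, so this is a valid tree decomposition of width max|bag| − 1 = 4, and hence tw(G) ≤ 4.

Yes; width 4.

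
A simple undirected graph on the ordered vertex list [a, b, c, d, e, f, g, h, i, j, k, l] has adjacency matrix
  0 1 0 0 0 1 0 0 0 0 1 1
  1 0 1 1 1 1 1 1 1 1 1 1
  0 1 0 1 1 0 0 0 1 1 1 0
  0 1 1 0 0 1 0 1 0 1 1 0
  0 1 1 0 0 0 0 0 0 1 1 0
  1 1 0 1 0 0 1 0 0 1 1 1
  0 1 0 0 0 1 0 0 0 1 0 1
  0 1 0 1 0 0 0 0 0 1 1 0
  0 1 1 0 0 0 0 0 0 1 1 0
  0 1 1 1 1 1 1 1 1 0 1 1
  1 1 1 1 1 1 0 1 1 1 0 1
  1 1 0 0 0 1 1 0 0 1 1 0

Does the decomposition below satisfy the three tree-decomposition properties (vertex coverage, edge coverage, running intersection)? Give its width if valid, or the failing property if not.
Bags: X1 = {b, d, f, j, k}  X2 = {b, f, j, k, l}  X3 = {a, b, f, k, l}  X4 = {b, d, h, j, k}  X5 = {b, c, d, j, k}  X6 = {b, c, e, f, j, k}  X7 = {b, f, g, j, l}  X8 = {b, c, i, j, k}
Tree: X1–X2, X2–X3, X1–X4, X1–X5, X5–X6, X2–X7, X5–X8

No — bags containing vertex f are not connected in the tree.

A tree decomposition must satisfy three properties: every vertex lies in some bag; for every edge, both endpoints lie together in some bag; and for every vertex, the bags containing it form a connected subtree. Here bags containing vertex f are not connected in the tree, so the decomposition is invalid.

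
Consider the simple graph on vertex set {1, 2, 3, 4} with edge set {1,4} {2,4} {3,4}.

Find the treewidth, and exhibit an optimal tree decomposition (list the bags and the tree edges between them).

Treewidth 1.
Bags: B1 = {3, 4}  B2 = {1, 4}  B3 = {2, 4}
Tree: B1–B2, B2–B3

Every bag has size at most 2, so the width is 2 − 1 = 1 and tw(G) ≤ 1. Since G has at least one edge (e.g. 3–4), it is not an edgeless graph, so tw(G) ≥ 1. Hence tw(G) = 1 exactly.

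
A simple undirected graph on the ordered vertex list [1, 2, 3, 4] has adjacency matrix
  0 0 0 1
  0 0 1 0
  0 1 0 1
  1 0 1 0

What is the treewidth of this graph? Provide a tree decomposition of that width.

Each bag holds 2 vertices, so the decomposition has width 1, which upper-bounds the treewidth. G has an edge, so its treewidth is at least 1. Therefore the treewidth is 1.

Treewidth 1.
One optimal decomposition is:
Bags: B1 = {2, 3}  B2 = {3, 4}  B3 = {1, 4}
Tree: B1–B2, B2–B3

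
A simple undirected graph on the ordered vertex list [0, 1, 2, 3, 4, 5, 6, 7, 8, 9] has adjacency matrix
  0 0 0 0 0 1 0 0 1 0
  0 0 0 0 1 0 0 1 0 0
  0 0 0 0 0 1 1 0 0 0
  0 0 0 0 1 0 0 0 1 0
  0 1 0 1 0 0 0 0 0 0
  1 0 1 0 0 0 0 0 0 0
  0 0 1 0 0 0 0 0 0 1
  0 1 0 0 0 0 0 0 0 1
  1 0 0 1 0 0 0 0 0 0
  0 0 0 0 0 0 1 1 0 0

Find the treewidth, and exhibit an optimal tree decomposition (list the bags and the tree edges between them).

Each bag holds 3 vertices, so the decomposition has width 2, which upper-bounds the treewidth. The edges 0–8–3–4–1–7–9–6–2–5–0 form a cycle, so G is not a tree and its treewidth is at least 2. Combining the bounds, tw(G) = 2.

Treewidth 2.
Bags: B1 = {0, 3, 8}  B2 = {0, 3, 4}  B3 = {0, 1, 4}  B4 = {0, 1, 7}  B5 = {0, 7, 9}  B6 = {0, 6, 9}  B7 = {0, 2, 6}  B8 = {0, 2, 5}
Tree: B1–B2, B2–B3, B3–B4, B4–B5, B5–B6, B6–B7, B7–B8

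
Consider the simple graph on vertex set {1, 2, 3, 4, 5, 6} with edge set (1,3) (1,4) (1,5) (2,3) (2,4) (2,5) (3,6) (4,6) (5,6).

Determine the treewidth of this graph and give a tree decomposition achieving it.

Treewidth 3.
One such decomposition:
Bags: B1 = {1, 2, 4, 6}  B2 = {1, 2, 3, 6}  B3 = {1, 2, 5, 6}
Tree: B1–B2, B2–B3

The largest bag has 4 vertices, giving width 3; this decomposition certifies tw(G) ≤ 3. For the lower bound: the 4 vertex sets {1,4}, {2,3}, {6}, {5} are disjoint, each induces a connected subgraph, and every pair is joined by at least one edge of G. Contracting each set to a single vertex therefore yields K_{4} as a minor, and since treewidth is minor-monotone, tw(G) ≥ tw(K_{4}) = 3. Therefore the treewidth is 3.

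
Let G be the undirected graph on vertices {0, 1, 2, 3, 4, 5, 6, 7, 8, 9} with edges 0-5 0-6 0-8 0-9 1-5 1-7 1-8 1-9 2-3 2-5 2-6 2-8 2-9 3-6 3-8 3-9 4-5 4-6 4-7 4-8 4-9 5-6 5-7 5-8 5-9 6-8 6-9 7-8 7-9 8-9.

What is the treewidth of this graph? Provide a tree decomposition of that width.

Treewidth 4.
One optimal decomposition is:
Bags: B1 = {4, 5, 7, 8, 9}  B2 = {4, 5, 6, 8, 9}  B3 = {2, 5, 6, 8, 9}  B4 = {1, 5, 7, 8, 9}  B5 = {2, 3, 6, 8, 9}  B6 = {0, 5, 6, 8, 9}
Tree: B1–B2, B2–B3, B1–B4, B3–B5, B3–B6

The largest bag has 5 vertices, giving width 4; this decomposition certifies tw(G) ≤ 4. For the lower bound, the 5 vertices {2, 3, 6, 8, 9} are pairwise adjacent, and any tree decomposition puts a clique entirely inside one bag — forcing width ≥ 4. The upper and lower bounds meet at 4, so that is the treewidth.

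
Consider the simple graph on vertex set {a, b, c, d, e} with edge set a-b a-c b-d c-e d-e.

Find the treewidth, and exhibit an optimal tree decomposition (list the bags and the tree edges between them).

Every bag has size at most 3, so the width is 3 − 1 = 2 and tw(G) ≤ 2. Since c–e–d–b–a–c is a cycle in G, G is not acyclic. Forests are exactly the graphs of treewidth ≤ 1, so tw(G) ≥ 2. Hence tw(G) = 2 exactly.

Treewidth 2.
Bags: B1 = {c, d, e}  B2 = {b, c, d}  B3 = {a, b, c}
Tree: B1–B2, B2–B3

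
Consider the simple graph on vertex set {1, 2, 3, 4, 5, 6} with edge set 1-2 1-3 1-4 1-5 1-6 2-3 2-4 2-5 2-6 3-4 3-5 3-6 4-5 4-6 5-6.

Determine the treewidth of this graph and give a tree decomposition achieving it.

Treewidth 5.
One such decomposition:
Bags: B1 = {1, 2, 3, 4, 5, 6}
Tree: (single bag)

With just one bag of size 6, the width is 6 − 1 = 5, so tw(G) ≤ 5. On the other hand G contains the 6-clique {1, 2, 3, 4, 5, 6}. A clique must lie in a single bag of any decomposition, so no decomposition can have width below 5. The upper and lower bounds meet at 5, so that is the treewidth.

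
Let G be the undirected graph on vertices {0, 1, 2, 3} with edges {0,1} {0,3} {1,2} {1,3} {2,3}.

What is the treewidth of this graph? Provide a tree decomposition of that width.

Treewidth 2.
One such decomposition:
Bags: B1 = {1, 2, 3}  B2 = {0, 1, 3}
Tree: B1–B2

Every bag has size at most 3, so the width is 3 − 1 = 2 and tw(G) ≤ 2. For the lower bound, the 3 vertices {0, 1, 3} are pairwise adjacent, and any tree decomposition puts a clique entirely inside one bag — forcing width ≥ 2. Therefore the treewidth is 2.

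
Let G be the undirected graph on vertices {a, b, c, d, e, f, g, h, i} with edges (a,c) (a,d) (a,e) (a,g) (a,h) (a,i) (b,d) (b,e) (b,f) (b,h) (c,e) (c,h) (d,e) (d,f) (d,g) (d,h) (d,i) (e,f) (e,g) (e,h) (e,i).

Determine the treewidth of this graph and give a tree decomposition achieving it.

Each bag holds 4 vertices, so the decomposition has width 3, which upper-bounds the treewidth. Conversely, {a, d, e, g} is a clique of size 4, and the vertices of any clique must share a bag in every tree decomposition; so some bag has ≥ 4 vertices and tw(G) ≥ 3. Therefore the treewidth is 3.

Treewidth 3.
One such decomposition:
Bags: B1 = {b, d, e, h}  B2 = {a, d, e, h}  B3 = {b, d, e, f}  B4 = {a, d, e, i}  B5 = {a, c, e, h}  B6 = {a, d, e, g}
Tree: B1–B2, B1–B3, B2–B4, B2–B5, B4–B6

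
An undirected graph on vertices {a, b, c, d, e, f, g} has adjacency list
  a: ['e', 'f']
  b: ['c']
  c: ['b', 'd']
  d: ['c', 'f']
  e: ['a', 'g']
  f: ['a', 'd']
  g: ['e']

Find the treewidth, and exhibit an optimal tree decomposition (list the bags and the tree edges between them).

Treewidth 1.
Bags: B1 = {b, c}  B2 = {c, d}  B3 = {d, f}  B4 = {a, f}  B5 = {a, e}  B6 = {e, g}
Tree: B1–B2, B2–B3, B3–B4, B4–B5, B5–B6

Each bag holds 2 vertices, so the decomposition has width 1, which upper-bounds the treewidth. G has an edge, so its treewidth is at least 1. Hence tw(G) = 1 exactly.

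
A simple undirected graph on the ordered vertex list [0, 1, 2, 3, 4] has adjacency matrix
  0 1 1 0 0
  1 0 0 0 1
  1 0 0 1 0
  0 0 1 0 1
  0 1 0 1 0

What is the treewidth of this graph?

2

A width-2 tree decomposition is:
Bags: B1 = {0, 1, 2}  B2 = {1, 2, 4}  B3 = {2, 3, 4}
Tree: B1–B2, B2–B3
The largest bag has 3 vertices, giving width 2; this decomposition certifies tw(G) ≤ 2. Since 2–0–1–4–3–2 is a cycle in G, G is not acyclic. Forests are exactly the graphs of treewidth ≤ 1, so tw(G) ≥ 2. The upper and lower bounds meet at 2, so that is the treewidth.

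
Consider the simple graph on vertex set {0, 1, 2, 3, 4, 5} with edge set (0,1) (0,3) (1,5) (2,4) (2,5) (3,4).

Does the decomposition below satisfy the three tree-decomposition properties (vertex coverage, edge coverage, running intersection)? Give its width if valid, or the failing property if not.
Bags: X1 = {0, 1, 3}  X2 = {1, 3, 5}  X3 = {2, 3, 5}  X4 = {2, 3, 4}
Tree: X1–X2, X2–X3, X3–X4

Checking the three conditions: (i) the bags cover all of {0, 1, 2, 3, 4, 5}; (ii) for each edge, some bag contains both endpoints; (iii) the bags containing any fixed vertex form a subtree. All hold, so the decomposition is valid with width 3 − 1 = 2.

Yes; width 2.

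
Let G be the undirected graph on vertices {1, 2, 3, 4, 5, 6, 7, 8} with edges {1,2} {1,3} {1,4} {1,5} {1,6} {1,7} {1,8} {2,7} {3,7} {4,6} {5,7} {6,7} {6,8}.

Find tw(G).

2

A width-2 tree decomposition is:
Bags: B1 = {1, 2, 7}  B2 = {1, 3, 7}  B3 = {1, 5, 7}  B4 = {1, 6, 7}  B5 = {1, 6, 8}  B6 = {1, 4, 6}
Tree: B1–B2, B1–B3, B1–B4, B4–B5, B4–B6
Each bag holds 3 vertices, so the decomposition has width 2, which upper-bounds the treewidth. Conversely, {1, 6, 8} is a clique of size 3, and the vertices of any clique must share a bag in every tree decomposition; so some bag has ≥ 3 vertices and tw(G) ≥ 2. Therefore the treewidth is 2.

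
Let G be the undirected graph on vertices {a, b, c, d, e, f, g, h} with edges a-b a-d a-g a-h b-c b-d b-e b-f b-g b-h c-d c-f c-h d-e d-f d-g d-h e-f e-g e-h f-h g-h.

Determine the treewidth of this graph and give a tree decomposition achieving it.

The largest bag has 5 vertices, giving width 4; this decomposition certifies tw(G) ≤ 4. On the other hand G contains the 5-clique {b, d, e, g, h}. A clique must lie in a single bag of any decomposition, so no decomposition can have width below 4. The upper and lower bounds meet at 4, so that is the treewidth.

Treewidth 4.
One such decomposition:
Bags: B1 = {a, b, d, g, h}  B2 = {b, d, e, g, h}  B3 = {b, d, e, f, h}  B4 = {b, c, d, f, h}
Tree: B1–B2, B2–B3, B3–B4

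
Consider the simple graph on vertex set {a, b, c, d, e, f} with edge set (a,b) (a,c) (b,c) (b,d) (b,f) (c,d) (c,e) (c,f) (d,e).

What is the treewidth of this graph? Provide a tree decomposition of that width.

Treewidth 2.
One optimal decomposition is:
Bags: B1 = {b, c, d}  B2 = {b, c, f}  B3 = {c, d, e}  B4 = {a, b, c}
Tree: B1–B2, B1–B3, B1–B4

Every bag has size at most 3, so the width is 3 − 1 = 2 and tw(G) ≤ 2. On the other hand G contains the 3-clique {c, d, e}. A clique must lie in a single bag of any decomposition, so no decomposition can have width below 2. Hence tw(G) = 2 exactly.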